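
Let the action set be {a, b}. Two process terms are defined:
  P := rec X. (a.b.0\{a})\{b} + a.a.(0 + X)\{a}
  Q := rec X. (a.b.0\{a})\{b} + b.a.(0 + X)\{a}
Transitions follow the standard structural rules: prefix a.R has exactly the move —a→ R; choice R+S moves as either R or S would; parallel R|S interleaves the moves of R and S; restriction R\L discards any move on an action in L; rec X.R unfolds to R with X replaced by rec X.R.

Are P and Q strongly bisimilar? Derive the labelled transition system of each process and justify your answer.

P ≁ Q

P's transition system — 4 states:
  s0 = rec X. (a.b.0\{a})\{b} + a.a.(0 + X)\{a} → -a-> s1, -a-> s2
  s1 = (b.0\{a})\{b} → ∅
  s2 = a.(0 + (rec X. (a.b.0\{a})\{b} + a.a.(0 + X)\{a}))\{a} → -a-> s3
  s3 = (0 + (rec X. (a.b.0\{a})\{b} + a.a.(0 + X)\{a}))\{a} → ∅
Q's transition system — 5 states:
  t0 = rec X. (a.b.0\{a})\{b} + b.a.(0 + X)\{a} → -a-> t1, -b-> t2
  t1 = (b.0\{a})\{b} → ∅
  t2 = a.(0 + (rec X. (a.b.0\{a})\{b} + b.a.(0 + X)\{a}))\{a} → -a-> t3
  t3 = (0 + (rec X. (a.b.0\{a})\{b} + b.a.(0 + X)\{a}))\{a} → -b-> t4
  t4 = (a.(0 + (rec X. (a.b.0\{a})\{b} + b.a.(0 + X)\{a}))\{a})\{a} → ∅
Partition-refinement fixed point:
  B0 = {s0}
  B1 = {s2}
  B2 = {s1, s3, t1, t4}
  B3 = {t0}
  B4 = {t2}
  B5 = {t3}
s0 ∈ B0, t0 ∈ B3 → different blocks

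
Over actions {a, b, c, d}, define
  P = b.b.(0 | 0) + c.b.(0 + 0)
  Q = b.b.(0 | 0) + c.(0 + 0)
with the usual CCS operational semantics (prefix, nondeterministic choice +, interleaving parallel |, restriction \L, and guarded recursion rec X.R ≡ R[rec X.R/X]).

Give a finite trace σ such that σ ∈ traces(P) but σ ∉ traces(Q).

LTS(P): 5 reachable states
  u0 = b.b.(0 | 0) + c.b.(0 + 0) has moves -b-> u1, -c-> u2
  u1 = b.(0 | 0) has moves -b-> u3
  u2 = b.(0 + 0) has moves -b-> u4
  u3 = 0 | 0 has moves ∅
  u4 = 0 + 0 has moves ∅
LTS(Q): 4 reachable states
  v0 = b.b.(0 | 0) + c.(0 + 0) has moves -b-> v1, -c-> v2
  v1 = b.(0 | 0) has moves -b-> v3
  v2 = 0 + 0 has moves ∅
  v3 = 0 | 0 has moves ∅
Trace ⟨cb⟩ through P, begin at {u0}:
  [1] c ⇒ {u2}
  [2] b ⇒ {u4}
  — P admits the full trace.
Trace ⟨cb⟩ through Q, begin at {v0}:
  [1] c ⇒ {v2}
  [2] b ⇒ ∅ (Q stuck)

cb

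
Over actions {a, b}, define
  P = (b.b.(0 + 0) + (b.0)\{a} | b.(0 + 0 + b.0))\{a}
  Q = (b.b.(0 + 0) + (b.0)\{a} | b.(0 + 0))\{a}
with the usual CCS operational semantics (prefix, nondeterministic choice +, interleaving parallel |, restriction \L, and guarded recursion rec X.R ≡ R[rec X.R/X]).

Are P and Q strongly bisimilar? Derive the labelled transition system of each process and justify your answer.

Reachable graph of P (8 states):
  u0 = (b.b.(0 + 0) + (b.0)\{a} | b.(0 + 0 + b.0))\{a} | ··b··> u1, ··b··> u2, ··b··> u3
  u1 = ((b.0)\{a} | (0 + 0 + b.0))\{a} | ··b··> u4, ··b··> u5
  u2 = (0\{a} | b.(0 + 0 + b.0))\{a} | ··b··> u5
  u3 = (b.(0 + 0))\{a} | ··b··> u6
  u4 = ((b.0)\{a} | 0)\{a} | ··b··> u7
  u5 = (0\{a} | (0 + 0 + b.0))\{a} | ··b··> u7
  u6 = (0 + 0)\{a} | deadlocked
  u7 = (0\{a} | 0)\{a} | deadlocked
Reachable graph of Q (6 states):
  v0 = (b.b.(0 + 0) + (b.0)\{a} | b.(0 + 0))\{a} | ··b··> v1, ··b··> v2, ··b··> v3
  v1 = ((b.0)\{a} | (0 + 0))\{a} | ··b··> v4
  v2 = (0\{a} | b.(0 + 0))\{a} | ··b··> v4
  v3 = (b.(0 + 0))\{a} | ··b··> v5
  v4 = (0\{a} | (0 + 0))\{a} | deadlocked
  v5 = (0 + 0)\{a} | deadlocked
Bisimilarity quotient blocks:
  B0 = {u0}
  B1 = {u3, u4, u5, v1, v2, v3}
  B2 = {u6, u7, v4, v5}
  B3 = {u1, u2, v0}
u0 ∈ B0, v0 ∈ B3 → different blocks

NO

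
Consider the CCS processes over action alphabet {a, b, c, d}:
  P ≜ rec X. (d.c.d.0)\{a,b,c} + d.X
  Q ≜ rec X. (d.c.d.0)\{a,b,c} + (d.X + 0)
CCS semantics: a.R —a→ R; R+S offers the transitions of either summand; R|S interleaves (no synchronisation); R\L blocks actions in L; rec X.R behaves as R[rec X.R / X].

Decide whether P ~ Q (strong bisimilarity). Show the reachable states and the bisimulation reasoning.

Reachable graph of P (2 states):
  s0 = rec X. (d.c.d.0)\{a,b,c} + d.X ⊢ -d-> s0, -d-> s1
  s1 = (c.d.0)\{a,b,c} ⊢ ·
Reachable graph of Q (2 states):
  t0 = rec X. (d.c.d.0)\{a,b,c} + (d.X + 0) ⊢ -d-> t0, -d-> t1
  t1 = (c.d.0)\{a,b,c} ⊢ ·
Coarsest stable partition (strong bisimilarity classes):
  B0 = {s0, t0}
  B1 = {s1, t1}
s0 ∈ B0, t0 ∈ B0 → same block

YES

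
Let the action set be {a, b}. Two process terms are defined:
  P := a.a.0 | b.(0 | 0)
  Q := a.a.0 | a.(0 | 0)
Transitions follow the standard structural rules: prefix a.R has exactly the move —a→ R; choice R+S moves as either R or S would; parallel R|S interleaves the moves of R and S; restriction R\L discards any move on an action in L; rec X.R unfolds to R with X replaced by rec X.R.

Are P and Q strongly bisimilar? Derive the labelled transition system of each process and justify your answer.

NO

Reachable graph of P (6 states):
  m0 = a.a.0 | b.(0 | 0) has moves =a=> m1, =b=> m2
  m1 = a.0 | b.(0 | 0) has moves =a=> m3, =b=> m4
  m2 = a.a.0 | (0 | 0) has moves =a=> m4
  m3 = 0 | b.(0 | 0) has moves =b=> m5
  m4 = a.0 | (0 | 0) has moves =a=> m5
  m5 = 0 | (0 | 0) has moves (no moves)
Reachable graph of Q (6 states):
  n0 = a.a.0 | a.(0 | 0) has moves =a=> n1, =a=> n2
  n1 = a.0 | a.(0 | 0) has moves =a=> n3, =a=> n4
  n2 = a.a.0 | (0 | 0) has moves =a=> n4
  n3 = 0 | a.(0 | 0) has moves =a=> n5
  n4 = a.0 | (0 | 0) has moves =a=> n5
  n5 = 0 | (0 | 0) has moves (no moves)
Coarsest stable partition (strong bisimilarity classes):
  B0 = {m0}
  B1 = {m1}
  B2 = {m3}
  B3 = {m5, n5}
  B4 = {m4, n3, n4}
  B5 = {m2, n1, n2}
  B6 = {n0}
m0 ∈ B0, n0 ∈ B6 → different blocks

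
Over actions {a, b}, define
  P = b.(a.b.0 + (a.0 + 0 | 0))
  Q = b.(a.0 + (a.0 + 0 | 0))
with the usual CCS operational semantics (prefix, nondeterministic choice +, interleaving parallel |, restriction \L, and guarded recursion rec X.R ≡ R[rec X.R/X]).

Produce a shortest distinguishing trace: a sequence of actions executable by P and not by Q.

bab

P's transition system — 4 states:
  u0 = b.(a.b.0 + (a.0 + 0 | 0)) :: --b--▸ u1
  u1 = a.b.0 + (a.0 + 0 | 0) :: --a--▸ u2, --a--▸ u3
  u2 = 0 :: (no moves)
  u3 = b.0 :: --b--▸ u2
Q's transition system — 3 states:
  v0 = b.(a.0 + (a.0 + 0 | 0)) :: --b--▸ v1
  v1 = a.0 + (a.0 + 0 | 0) :: --a--▸ v2
  v2 = 0 :: (no moves)
Run σ = ⟨bab⟩ on P: start {u0}
  after b @ step 1: {u1}
  after a @ step 2: {u2, u3}
  after b @ step 3: {u2}
  P completes σ.
Run σ = ⟨bab⟩ on Q: start {v0}
  after b @ step 1: {v1}
  after a @ step 2: {v2}
  after b @ step 3: no successor for Q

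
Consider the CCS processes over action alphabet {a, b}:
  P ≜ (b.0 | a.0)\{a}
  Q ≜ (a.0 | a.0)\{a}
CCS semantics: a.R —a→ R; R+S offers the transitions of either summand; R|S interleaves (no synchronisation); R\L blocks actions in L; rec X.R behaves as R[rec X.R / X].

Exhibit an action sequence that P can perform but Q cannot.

P's transition system — 2 states:
  s0 = (b.0 | a.0)\{a} | —b→ s1
  s1 = (0 | a.0)\{a} | stopped
Q's transition system — 1 states:
  t0 = (a.0 | a.0)\{a} | stopped
Trace ⟨b⟩ through P, begin at {s0}:
  after b @ step 1: {s1}
  P completes σ.
Trace ⟨b⟩ through Q, begin at {t0}:
  after b @ step 1: ∅  — Q cannot continue

b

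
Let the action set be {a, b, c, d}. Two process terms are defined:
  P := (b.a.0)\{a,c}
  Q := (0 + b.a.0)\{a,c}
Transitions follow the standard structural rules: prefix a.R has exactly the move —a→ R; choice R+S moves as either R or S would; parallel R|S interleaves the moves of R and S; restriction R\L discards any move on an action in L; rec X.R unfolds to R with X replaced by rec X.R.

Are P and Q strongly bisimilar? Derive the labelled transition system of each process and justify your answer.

YES

P's transition system — 2 states:
  p0 = (b.a.0)\{a,c} :: --b--▸ p1
  p1 = (a.0)\{a,c} :: ·
Q's transition system — 2 states:
  q0 = (0 + b.a.0)\{a,c} :: --b--▸ q1
  q1 = (a.0)\{a,c} :: ·
Partition-refinement fixed point:
  B0 = {p0, q0}
  B1 = {p1, q1}
p0 ∈ B0, q0 ∈ B0 → same block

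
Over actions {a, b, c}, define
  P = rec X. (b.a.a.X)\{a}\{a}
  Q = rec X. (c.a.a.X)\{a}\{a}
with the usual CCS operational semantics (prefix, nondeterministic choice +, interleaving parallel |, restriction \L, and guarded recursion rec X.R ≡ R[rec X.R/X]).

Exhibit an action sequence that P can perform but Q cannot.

LTS(P): 2 reachable states
  m0 = rec X. (b.a.a.X)\{a}\{a} :: --b--▸ m1
  m1 = (a.a.(rec X. (b.a.a.X)\{a}\{a}))\{a}\{a} :: stopped
LTS(Q): 2 reachable states
  n0 = rec X. (c.a.a.X)\{a}\{a} :: --c--▸ n1
  n1 = (a.a.(rec X. (c.a.a.X)\{a}\{a}))\{a}\{a} :: stopped
Trace ⟨b⟩ through P, begin at {m0}:
  after b @ step 1: {m1}
  — P admits the full trace.
Trace ⟨b⟩ through Q, begin at {n0}:
  after b @ step 1: ∅ (Q stuck)

b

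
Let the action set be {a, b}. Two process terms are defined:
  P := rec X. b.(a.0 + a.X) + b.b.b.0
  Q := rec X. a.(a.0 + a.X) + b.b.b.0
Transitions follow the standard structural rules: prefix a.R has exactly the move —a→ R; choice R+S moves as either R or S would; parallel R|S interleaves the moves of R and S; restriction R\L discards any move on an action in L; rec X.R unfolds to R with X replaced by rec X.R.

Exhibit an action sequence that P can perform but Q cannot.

ba

Reachable graph of P (5 states):
  p0 = rec X. b.(a.0 + a.X) + b.b.b.0 | --b--▸ p1, --b--▸ p2
  p1 = a.0 + a.(rec X. b.(a.0 + a.X) + b.b.b.0) | --a--▸ p0, --a--▸ p3
  p2 = b.b.0 | --b--▸ p4
  p3 = 0 | deadlocked
  p4 = b.0 | --b--▸ p3
Reachable graph of Q (5 states):
  q0 = rec X. a.(a.0 + a.X) + b.b.b.0 | --a--▸ q1, --b--▸ q2
  q1 = a.0 + a.(rec X. a.(a.0 + a.X) + b.b.b.0) | --a--▸ q0, --a--▸ q3
  q2 = b.b.0 | --b--▸ q4
  q3 = 0 | deadlocked
  q4 = b.0 | --b--▸ q3
Run σ = ⟨ba⟩ on P: start {p0}
  step 1 (b): {p1, p2}
  step 2 (a): {p0, p3}
  P completes σ.
Run σ = ⟨ba⟩ on Q: start {q0}
  step 1 (b): {q2}
  step 2 (a): ∅ (Q stuck)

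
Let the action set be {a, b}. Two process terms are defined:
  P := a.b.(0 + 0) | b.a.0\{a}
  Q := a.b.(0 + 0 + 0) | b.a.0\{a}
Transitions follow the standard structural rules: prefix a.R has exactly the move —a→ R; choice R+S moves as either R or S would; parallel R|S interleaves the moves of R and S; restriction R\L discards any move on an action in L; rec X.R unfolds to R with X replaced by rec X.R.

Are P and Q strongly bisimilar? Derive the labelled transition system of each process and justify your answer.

bisimilar

LTS(P): 9 reachable states
  p0 = a.b.(0 + 0) | b.a.0\{a} has moves =a=> p1, =b=> p2
  p1 = b.(0 + 0) | b.a.0\{a} has moves =b=> p3, =b=> p4
  p2 = a.b.(0 + 0) | a.0\{a} has moves =a=> p4, =a=> p5
  p3 = (0 + 0) | b.a.0\{a} has moves =b=> p6
  p4 = b.(0 + 0) | a.0\{a} has moves =a=> p7, =b=> p6
  p5 = a.b.(0 + 0) | 0\{a} has moves =a=> p7
  p6 = (0 + 0) | a.0\{a} has moves =a=> p8
  p7 = b.(0 + 0) | 0\{a} has moves =b=> p8
  p8 = (0 + 0) | 0\{a} has moves stopped
LTS(Q): 9 reachable states
  q0 = a.b.(0 + 0 + 0) | b.a.0\{a} has moves =a=> q1, =b=> q2
  q1 = b.(0 + 0 + 0) | b.a.0\{a} has moves =b=> q3, =b=> q4
  q2 = a.b.(0 + 0 + 0) | a.0\{a} has moves =a=> q4, =a=> q5
  q3 = (0 + 0 + 0) | b.a.0\{a} has moves =b=> q6
  q4 = b.(0 + 0 + 0) | a.0\{a} has moves =a=> q7, =b=> q6
  q5 = a.b.(0 + 0 + 0) | 0\{a} has moves =a=> q7
  q6 = (0 + 0 + 0) | a.0\{a} has moves =a=> q8
  q7 = b.(0 + 0 + 0) | 0\{a} has moves =b=> q8
  q8 = (0 + 0 + 0) | 0\{a} has moves stopped
Coarsest stable partition (strong bisimilarity classes):
  B0 = {p0, q0}
  B1 = {p2, q2}
  B2 = {p4, q4}
  B3 = {p6, q6}
  B4 = {p8, q8}
  B5 = {p7, q7}
  B6 = {p5, q5}
  B7 = {p1, q1}
  B8 = {p3, q3}
p0 ∈ B0, q0 ∈ B0 → same block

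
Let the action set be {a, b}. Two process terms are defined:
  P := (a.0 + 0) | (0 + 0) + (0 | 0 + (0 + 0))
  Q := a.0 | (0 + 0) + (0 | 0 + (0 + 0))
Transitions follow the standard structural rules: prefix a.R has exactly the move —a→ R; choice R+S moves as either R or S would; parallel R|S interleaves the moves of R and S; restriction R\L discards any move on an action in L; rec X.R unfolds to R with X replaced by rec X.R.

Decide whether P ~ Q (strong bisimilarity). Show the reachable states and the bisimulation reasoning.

Reachable graph of P (2 states):
  m0 = (a.0 + 0) | (0 + 0) + (0 | 0 + (0 + 0)) | =a=> m1
  m1 = 0 | (0 + 0) | ∅
Reachable graph of Q (2 states):
  n0 = a.0 | (0 + 0) + (0 | 0 + (0 + 0)) | =a=> n1
  n1 = 0 | (0 + 0) | ∅
Partition-refinement fixed point:
  B0 = {m0, n0}
  B1 = {m1, n1}
m0 ∈ B0, n0 ∈ B0 → same block

YES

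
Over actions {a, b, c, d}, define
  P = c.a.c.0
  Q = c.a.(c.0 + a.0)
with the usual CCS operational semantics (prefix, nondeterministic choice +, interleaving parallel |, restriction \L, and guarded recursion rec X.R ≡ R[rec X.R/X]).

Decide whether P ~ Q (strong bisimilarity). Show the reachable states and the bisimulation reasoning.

P's transition system — 4 states:
  m0 = c.a.c.0 has moves =c=> m1
  m1 = a.c.0 has moves =a=> m2
  m2 = c.0 has moves =c=> m3
  m3 = 0 has moves ∅
Q's transition system — 4 states:
  n0 = c.a.(c.0 + a.0) has moves =c=> n1
  n1 = a.(c.0 + a.0) has moves =a=> n2
  n2 = c.0 + a.0 has moves =a=> n3, =c=> n3
  n3 = 0 has moves ∅
Bisimilarity quotient blocks:
  B0 = {m0}
  B1 = {m1}
  B2 = {m2}
  B3 = {m3, n3}
  B4 = {n0}
  B5 = {n1}
  B6 = {n2}
m0 ∈ B0, n0 ∈ B4 → different blocks

P ≁ Q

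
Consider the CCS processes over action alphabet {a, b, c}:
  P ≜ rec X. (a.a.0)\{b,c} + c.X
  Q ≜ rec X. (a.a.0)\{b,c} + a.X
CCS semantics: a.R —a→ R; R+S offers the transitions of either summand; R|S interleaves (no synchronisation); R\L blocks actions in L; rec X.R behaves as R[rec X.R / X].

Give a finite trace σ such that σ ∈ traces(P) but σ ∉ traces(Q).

c

Reachable graph of P (3 states):
  u0 = rec X. (a.a.0)\{b,c} + c.X ⊢ --a--▸ u1, --c--▸ u0
  u1 = (a.0)\{b,c} ⊢ --a--▸ u2
  u2 = 0\{b,c} ⊢ ·
Reachable graph of Q (3 states):
  v0 = rec X. (a.a.0)\{b,c} + a.X ⊢ --a--▸ v0, --a--▸ v1
  v1 = (a.0)\{b,c} ⊢ --a--▸ v2
  v2 = 0\{b,c} ⊢ ·
Trace ⟨c⟩ through P, begin at {u0}:
  [1] c ⇒ {u0}
  P completes σ.
Trace ⟨c⟩ through Q, begin at {v0}:
  [1] c ⇒ no successor for Q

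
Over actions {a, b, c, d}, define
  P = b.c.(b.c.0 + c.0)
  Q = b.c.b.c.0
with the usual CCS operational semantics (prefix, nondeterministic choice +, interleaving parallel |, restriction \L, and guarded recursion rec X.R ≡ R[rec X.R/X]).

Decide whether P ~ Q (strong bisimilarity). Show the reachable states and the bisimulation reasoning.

LTS(P): 5 reachable states
  p0 = b.c.(b.c.0 + c.0) → --b--▸ p1
  p1 = c.(b.c.0 + c.0) → --c--▸ p2
  p2 = b.c.0 + c.0 → --b--▸ p3, --c--▸ p4
  p3 = c.0 → --c--▸ p4
  p4 = 0 → ∅
LTS(Q): 5 reachable states
  q0 = b.c.b.c.0 → --b--▸ q1
  q1 = c.b.c.0 → --c--▸ q2
  q2 = b.c.0 → --b--▸ q3
  q3 = c.0 → --c--▸ q4
  q4 = 0 → ∅
Coarsest stable partition (strong bisimilarity classes):
  B0 = {p0}
  B1 = {p1}
  B2 = {p2}
  B3 = {p3, q3}
  B4 = {p4, q4}
  B5 = {q0}
  B6 = {q1}
  B7 = {q2}
p0 ∈ B0, q0 ∈ B5 → different blocks

P ≁ Q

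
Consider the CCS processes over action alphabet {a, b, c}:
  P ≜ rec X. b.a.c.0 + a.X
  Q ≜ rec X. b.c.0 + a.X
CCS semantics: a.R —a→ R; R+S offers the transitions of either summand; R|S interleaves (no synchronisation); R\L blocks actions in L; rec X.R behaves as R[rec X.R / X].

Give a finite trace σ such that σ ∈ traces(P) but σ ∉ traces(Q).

LTS(P): 4 reachable states
  m0 = rec X. b.a.c.0 + a.X has moves —a→ m0, —b→ m1
  m1 = a.c.0 has moves —a→ m2
  m2 = c.0 has moves —c→ m3
  m3 = 0 has moves stopped
LTS(Q): 3 reachable states
  n0 = rec X. b.c.0 + a.X has moves —a→ n0, —b→ n1
  n1 = c.0 has moves —c→ n2
  n2 = 0 has moves stopped
Run σ = ⟨ba⟩ on P: start {m0}
  [1] b ⇒ {m1}
  [2] a ⇒ {m2}
  ✓ P
Run σ = ⟨ba⟩ on Q: start {n0}
  [1] b ⇒ {n1}
  [2] a ⇒ ∅ (Q stuck)

ba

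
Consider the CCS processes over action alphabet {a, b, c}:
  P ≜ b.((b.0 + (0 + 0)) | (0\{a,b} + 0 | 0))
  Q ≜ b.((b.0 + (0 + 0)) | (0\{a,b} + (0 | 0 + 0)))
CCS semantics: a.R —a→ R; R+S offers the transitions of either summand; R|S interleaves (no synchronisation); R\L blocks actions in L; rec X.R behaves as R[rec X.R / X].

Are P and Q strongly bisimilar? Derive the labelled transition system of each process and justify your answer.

P ~ Q

LTS(P): 3 reachable states
  s0 = b.((b.0 + (0 + 0)) | (0\{a,b} + 0 | 0)) :: --b--▸ s1
  s1 = (b.0 + (0 + 0)) | (0\{a,b} + 0 | 0) :: --b--▸ s2
  s2 = 0 | (0\{a,b} + 0 | 0) :: stopped
LTS(Q): 3 reachable states
  t0 = b.((b.0 + (0 + 0)) | (0\{a,b} + (0 | 0 + 0))) :: --b--▸ t1
  t1 = (b.0 + (0 + 0)) | (0\{a,b} + (0 | 0 + 0)) :: --b--▸ t2
  t2 = 0 | (0\{a,b} + (0 | 0 + 0)) :: stopped
Partition-refinement fixed point:
  B0 = {s0, t0}
  B1 = {s1, t1}
  B2 = {s2, t2}
s0 ∈ B0, t0 ∈ B0 → same block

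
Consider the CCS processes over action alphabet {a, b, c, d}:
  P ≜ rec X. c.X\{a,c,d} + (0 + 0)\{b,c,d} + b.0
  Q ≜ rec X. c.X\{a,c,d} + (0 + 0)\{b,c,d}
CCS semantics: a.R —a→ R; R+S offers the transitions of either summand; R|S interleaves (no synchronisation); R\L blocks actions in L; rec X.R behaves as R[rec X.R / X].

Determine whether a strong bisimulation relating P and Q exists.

NO

Reachable graph of P (4 states):
  p0 = rec X. c.X\{a,c,d} + (0 + 0)\{b,c,d} + b.0 | =b=> p1, =c=> p2
  p1 = 0 | deadlocked
  p2 = (rec X. c.X\{a,c,d} + (0 + 0)\{b,c,d} + b.0)\{a,c,d} | =b=> p3
  p3 = 0\{a,c,d} | deadlocked
Reachable graph of Q (2 states):
  q0 = rec X. c.X\{a,c,d} + (0 + 0)\{b,c,d} | =c=> q1
  q1 = (rec X. c.X\{a,c,d} + (0 + 0)\{b,c,d})\{a,c,d} | deadlocked
Partition-refinement fixed point:
  B0 = {p0}
  B1 = {p2}
  B2 = {p1, p3, q1}
  B3 = {q0}
p0 ∈ B0, q0 ∈ B3 → different blocks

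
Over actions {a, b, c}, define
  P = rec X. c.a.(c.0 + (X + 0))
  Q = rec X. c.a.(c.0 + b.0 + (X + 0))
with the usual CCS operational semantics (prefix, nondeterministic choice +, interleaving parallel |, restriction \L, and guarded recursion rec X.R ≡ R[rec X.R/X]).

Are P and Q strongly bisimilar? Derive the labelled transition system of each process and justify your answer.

not bisimilar

Reachable graph of P (4 states):
  u0 = rec X. c.a.(c.0 + (X + 0)) :: --c--▸ u1
  u1 = a.(c.0 + ((rec X. c.a.(c.0 + (X + 0))) + 0)) :: --a--▸ u2
  u2 = c.0 + ((rec X. c.a.(c.0 + (X + 0))) + 0) :: --c--▸ u1, --c--▸ u3
  u3 = 0 :: stopped
Reachable graph of Q (4 states):
  v0 = rec X. c.a.(c.0 + b.0 + (X + 0)) :: --c--▸ v1
  v1 = a.(c.0 + b.0 + ((rec X. c.a.(c.0 + b.0 + (X + 0))) + 0)) :: --a--▸ v2
  v2 = c.0 + b.0 + ((rec X. c.a.(c.0 + b.0 + (X + 0))) + 0) :: --b--▸ v3, --c--▸ v1, --c--▸ v3
  v3 = 0 :: stopped
Bisimilarity quotient blocks:
  B0 = {u0}
  B1 = {u1}
  B2 = {u2}
  B3 = {u3, v3}
  B4 = {v0}
  B5 = {v1}
  B6 = {v2}
u0 ∈ B0, v0 ∈ B4 → different blocks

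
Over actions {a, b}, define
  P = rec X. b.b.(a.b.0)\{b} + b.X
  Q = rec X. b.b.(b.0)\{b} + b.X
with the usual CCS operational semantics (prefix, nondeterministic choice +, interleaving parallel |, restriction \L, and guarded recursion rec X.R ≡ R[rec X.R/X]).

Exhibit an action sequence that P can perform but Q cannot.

bba

P's transition system — 4 states:
  m0 = rec X. b.b.(a.b.0)\{b} + b.X → =b=> m0, =b=> m1
  m1 = b.(a.b.0)\{b} → =b=> m2
  m2 = (a.b.0)\{b} → =a=> m3
  m3 = (b.0)\{b} → (no moves)
Q's transition system — 3 states:
  n0 = rec X. b.b.(b.0)\{b} + b.X → =b=> n0, =b=> n1
  n1 = b.(b.0)\{b} → =b=> n2
  n2 = (b.0)\{b} → (no moves)
Run σ = ⟨bba⟩ on P: start {m0}
  [1] b ⇒ {m0, m1}
  [2] b ⇒ {m0, m1, m2}
  [3] a ⇒ {m3}
  ✓ P
Run σ = ⟨bba⟩ on Q: start {n0}
  [1] b ⇒ {n0, n1}
  [2] b ⇒ {n0, n1, n2}
  [3] a ⇒ ∅ (Q stuck)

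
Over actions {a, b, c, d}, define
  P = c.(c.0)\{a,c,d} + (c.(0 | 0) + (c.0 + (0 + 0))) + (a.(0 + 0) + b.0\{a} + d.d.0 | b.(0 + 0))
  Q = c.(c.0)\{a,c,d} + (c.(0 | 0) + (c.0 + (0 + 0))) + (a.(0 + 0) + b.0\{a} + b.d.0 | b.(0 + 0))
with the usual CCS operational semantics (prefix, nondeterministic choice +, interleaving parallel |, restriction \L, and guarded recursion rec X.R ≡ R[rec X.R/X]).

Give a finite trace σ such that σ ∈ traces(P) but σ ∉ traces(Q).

d

Reachable graph of P (11 states):
  s0 = c.(c.0)\{a,c,d} + (c.(0 | 0) + (c.0 + (0 + 0))) + (a.(0 + 0) + b.0\{a} + d.d.0 | b.(0 + 0)) → ··a··> s1, ··b··> s2, ··b··> s3, ··c··> s4, ··c··> s5, ··c··> s6, ··d··> s7
  s1 = 0 + 0 → ·
  s2 = 0\{a} → ·
  s3 = d.d.0 | (0 + 0) → ··d··> s8
  s4 = (c.0)\{a,c,d} → ·
  s5 = 0 → ·
  s6 = 0 | 0 → ·
  s7 = d.0 | b.(0 + 0) → ··b··> s8, ··d··> s9
  s8 = d.0 | (0 + 0) → ··d··> s10
  s9 = 0 | b.(0 + 0) → ··b··> s10
  s10 = 0 | (0 + 0) → ·
Reachable graph of Q (11 states):
  t0 = c.(c.0)\{a,c,d} + (c.(0 | 0) + (c.0 + (0 + 0))) + (a.(0 + 0) + b.0\{a} + b.d.0 | b.(0 + 0)) → ··a··> t1, ··b··> t2, ··b··> t3, ··b··> t4, ··c··> t5, ··c··> t6, ··c··> t7
  t1 = 0 + 0 → ·
  t2 = 0\{a} → ·
  t3 = b.d.0 | (0 + 0) → ··b··> t8
  t4 = d.0 | b.(0 + 0) → ··b··> t8, ··d··> t9
  t5 = (c.0)\{a,c,d} → ·
  t6 = 0 → ·
  t7 = 0 | 0 → ·
  t8 = d.0 | (0 + 0) → ··d··> t10
  t9 = 0 | b.(0 + 0) → ··b··> t10
  t10 = 0 | (0 + 0) → ·
Run σ = ⟨d⟩ on P: start {s0}
  step 1 (d): {s7}
  P completes σ.
Run σ = ⟨d⟩ on Q: start {t0}
  step 1 (d): ∅ (Q stuck)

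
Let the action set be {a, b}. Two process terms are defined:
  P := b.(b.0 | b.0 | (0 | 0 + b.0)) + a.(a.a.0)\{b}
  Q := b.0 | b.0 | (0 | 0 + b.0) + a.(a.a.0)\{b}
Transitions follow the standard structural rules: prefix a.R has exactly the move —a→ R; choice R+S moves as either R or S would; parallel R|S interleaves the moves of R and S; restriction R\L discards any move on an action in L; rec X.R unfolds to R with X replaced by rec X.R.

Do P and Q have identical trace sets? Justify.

traces(P) ≠ traces(Q) — witness ⟨bbbb⟩

LTS(P): 12 reachable states
  u0 = b.(b.0 | b.0 | (0 | 0 + b.0)) + a.(a.a.0)\{b} → =a=> u1, =b=> u2
  u1 = (a.a.0)\{b} → =a=> u3
  u2 = b.0 | b.0 | (0 | 0 + b.0) → =b=> u4, =b=> u5, =b=> u6
  u3 = (a.0)\{b} → =a=> u7
  u4 = 0 | b.0 | (0 | 0 + b.0) → =b=> u8, =b=> u9
  u5 = b.0 | 0 | (0 | 0 + b.0) → =b=> u10, =b=> u8
  u6 = b.0 | b.0 | 0 → =b=> u10, =b=> u9
  u7 = 0\{b} → (no moves)
  u8 = 0 | 0 | (0 | 0 + b.0) → =b=> u11
  u9 = 0 | b.0 | 0 → =b=> u11
  u10 = b.0 | 0 | 0 → =b=> u11
  u11 = 0 | 0 | 0 → (no moves)
LTS(Q): 11 reachable states
  v0 = b.0 | b.0 | (0 | 0 + b.0) + a.(a.a.0)\{b} → =a=> v1, =b=> v2, =b=> v3, =b=> v4
  v1 = (a.a.0)\{b} → =a=> v5
  v2 = 0 | b.0 | (0 | 0 + b.0) → =b=> v6, =b=> v7
  v3 = b.0 | 0 | (0 | 0 + b.0) → =b=> v6, =b=> v8
  v4 = b.0 | b.0 | 0 → =b=> v7, =b=> v8
  v5 = (a.0)\{b} → =a=> v9
  v6 = 0 | 0 | (0 | 0 + b.0) → =b=> v10
  v7 = 0 | b.0 | 0 → =b=> v10
  v8 = b.0 | 0 | 0 → =b=> v10
  v9 = 0\{b} → (no moves)
  v10 = 0 | 0 | 0 → (no moves)
Run σ = ⟨bbbb⟩ on P: start {u0}
  [1] b ⇒ {u2}
  [2] b ⇒ {u4, u5, u6}
  [3] b ⇒ {u10, u8, u9}
  [4] b ⇒ {u11}
  P completes σ.
Run σ = ⟨bbbb⟩ on Q: start {v0}
  [1] b ⇒ {v2, v3, v4}
  [2] b ⇒ {v6, v7, v8}
  [3] b ⇒ {v10}
  [4] b ⇒ no successor for Q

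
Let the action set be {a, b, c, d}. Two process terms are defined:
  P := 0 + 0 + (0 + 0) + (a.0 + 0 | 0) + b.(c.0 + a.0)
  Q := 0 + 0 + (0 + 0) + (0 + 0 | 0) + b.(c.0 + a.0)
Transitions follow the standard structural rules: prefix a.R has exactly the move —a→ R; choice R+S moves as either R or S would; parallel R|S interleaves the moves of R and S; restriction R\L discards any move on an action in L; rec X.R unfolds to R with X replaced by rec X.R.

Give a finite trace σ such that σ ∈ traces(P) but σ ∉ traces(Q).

a

LTS(P): 3 reachable states
  p0 = 0 + 0 + (0 + 0) + (a.0 + 0 | 0) + b.(c.0 + a.0) has moves ··a··> p1, ··b··> p2
  p1 = 0 has moves ·
  p2 = c.0 + a.0 has moves ··a··> p1, ··c··> p1
LTS(Q): 3 reachable states
  q0 = 0 + 0 + (0 + 0) + (0 + 0 | 0) + b.(c.0 + a.0) has moves ··b··> q1
  q1 = c.0 + a.0 has moves ··a··> q2, ··c··> q2
  q2 = 0 has moves ·
Executing a from P (initial set {p0}):
  step 1 (a): {p1}
  P completes σ.
Executing a from Q (initial set {q0}):
  step 1 (a): ∅ (Q stuck)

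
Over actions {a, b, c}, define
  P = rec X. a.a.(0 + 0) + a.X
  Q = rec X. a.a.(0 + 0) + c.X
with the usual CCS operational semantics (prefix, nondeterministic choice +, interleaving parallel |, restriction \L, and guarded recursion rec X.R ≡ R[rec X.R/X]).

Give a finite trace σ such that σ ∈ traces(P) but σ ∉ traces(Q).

aaa

LTS(P): 3 reachable states
  m0 = rec X. a.a.(0 + 0) + a.X :: =a=> m0, =a=> m1
  m1 = a.(0 + 0) :: =a=> m2
  m2 = 0 + 0 :: (no moves)
LTS(Q): 3 reachable states
  n0 = rec X. a.a.(0 + 0) + c.X :: =a=> n1, =c=> n0
  n1 = a.(0 + 0) :: =a=> n2
  n2 = 0 + 0 :: (no moves)
Trace ⟨aaa⟩ through P, begin at {m0}:
  step 1 (a): {m0, m1}
  step 2 (a): {m0, m1, m2}
  step 3 (a): {m0, m1, m2}
  ✓ P
Trace ⟨aaa⟩ through Q, begin at {n0}:
  step 1 (a): {n1}
  step 2 (a): {n2}
  step 3 (a): no successor for Q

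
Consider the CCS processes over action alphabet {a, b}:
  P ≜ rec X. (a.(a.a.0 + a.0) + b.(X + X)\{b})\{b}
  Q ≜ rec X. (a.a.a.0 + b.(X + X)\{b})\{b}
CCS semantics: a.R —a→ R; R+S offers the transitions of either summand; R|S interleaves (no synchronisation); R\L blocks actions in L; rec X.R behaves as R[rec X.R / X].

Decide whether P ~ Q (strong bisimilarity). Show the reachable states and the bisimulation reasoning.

LTS(P): 4 reachable states
  s0 = rec X. (a.(a.a.0 + a.0) + b.(X + X)\{b})\{b} ⊢ -a-> s1
  s1 = (a.a.0 + a.0)\{b} ⊢ -a-> s2, -a-> s3
  s2 = (a.0)\{b} ⊢ -a-> s3
  s3 = 0\{b} ⊢ ·
LTS(Q): 4 reachable states
  t0 = rec X. (a.a.a.0 + b.(X + X)\{b})\{b} ⊢ -a-> t1
  t1 = (a.a.0)\{b} ⊢ -a-> t2
  t2 = (a.0)\{b} ⊢ -a-> t3
  t3 = 0\{b} ⊢ ·
Coarsest stable partition (strong bisimilarity classes):
  B0 = {s0}
  B1 = {s1}
  B2 = {s2, t2}
  B3 = {s3, t3}
  B4 = {t0}
  B5 = {t1}
s0 ∈ B0, t0 ∈ B4 → different blocks

P ≁ Q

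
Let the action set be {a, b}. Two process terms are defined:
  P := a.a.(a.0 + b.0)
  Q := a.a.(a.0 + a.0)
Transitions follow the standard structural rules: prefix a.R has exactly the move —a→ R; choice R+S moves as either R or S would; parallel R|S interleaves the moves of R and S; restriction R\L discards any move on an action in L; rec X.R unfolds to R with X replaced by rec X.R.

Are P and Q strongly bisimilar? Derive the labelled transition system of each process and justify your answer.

not bisimilar

P's transition system — 4 states:
  u0 = a.a.(a.0 + b.0) :: -a-> u1
  u1 = a.(a.0 + b.0) :: -a-> u2
  u2 = a.0 + b.0 :: -a-> u3, -b-> u3
  u3 = 0 :: stopped
Q's transition system — 4 states:
  v0 = a.a.(a.0 + a.0) :: -a-> v1
  v1 = a.(a.0 + a.0) :: -a-> v2
  v2 = a.0 + a.0 :: -a-> v3
  v3 = 0 :: stopped
Bisimilarity quotient blocks:
  B0 = {u0}
  B1 = {u1}
  B2 = {u2}
  B3 = {u3, v3}
  B4 = {v0}
  B5 = {v1}
  B6 = {v2}
u0 ∈ B0, v0 ∈ B4 → different blocks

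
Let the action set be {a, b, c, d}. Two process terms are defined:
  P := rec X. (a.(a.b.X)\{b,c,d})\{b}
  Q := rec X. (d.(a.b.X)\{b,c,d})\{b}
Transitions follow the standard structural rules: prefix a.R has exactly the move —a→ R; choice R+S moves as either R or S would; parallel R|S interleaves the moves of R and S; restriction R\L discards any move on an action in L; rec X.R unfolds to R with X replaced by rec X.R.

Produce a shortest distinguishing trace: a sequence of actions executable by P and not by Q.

a

LTS(P): 3 reachable states
  p0 = rec X. (a.(a.b.X)\{b,c,d})\{b} ⊢ --a--▸ p1
  p1 = (a.b.(rec X. (a.(a.b.X)\{b,c,d})\{b}))\{b,c,d}\{b} ⊢ --a--▸ p2
  p2 = (b.(rec X. (a.(a.b.X)\{b,c,d})\{b}))\{b,c,d}\{b} ⊢ (no moves)
LTS(Q): 3 reachable states
  q0 = rec X. (d.(a.b.X)\{b,c,d})\{b} ⊢ --d--▸ q1
  q1 = (a.b.(rec X. (d.(a.b.X)\{b,c,d})\{b}))\{b,c,d}\{b} ⊢ --a--▸ q2
  q2 = (b.(rec X. (d.(a.b.X)\{b,c,d})\{b}))\{b,c,d}\{b} ⊢ (no moves)
Trace ⟨a⟩ through P, begin at {p0}:
  after a @ step 1: {p1}
  P completes σ.
Trace ⟨a⟩ through Q, begin at {q0}:
  after a @ step 1: no successor for Q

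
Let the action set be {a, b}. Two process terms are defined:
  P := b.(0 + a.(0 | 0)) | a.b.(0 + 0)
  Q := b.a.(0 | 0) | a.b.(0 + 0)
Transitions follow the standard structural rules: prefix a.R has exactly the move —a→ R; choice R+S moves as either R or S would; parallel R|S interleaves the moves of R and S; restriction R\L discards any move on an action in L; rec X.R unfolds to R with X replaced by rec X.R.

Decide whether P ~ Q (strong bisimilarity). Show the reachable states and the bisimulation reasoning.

P ~ Q

P's transition system — 9 states:
  s0 = b.(0 + a.(0 | 0)) | a.b.(0 + 0) → =a=> s1, =b=> s2
  s1 = b.(0 + a.(0 | 0)) | b.(0 + 0) → =b=> s3, =b=> s4
  s2 = (0 + a.(0 | 0)) | a.b.(0 + 0) → =a=> s3, =a=> s5
  s3 = (0 + a.(0 | 0)) | b.(0 + 0) → =a=> s6, =b=> s7
  s4 = b.(0 + a.(0 | 0)) | (0 + 0) → =b=> s7
  s5 = 0 | 0 | a.b.(0 + 0) → =a=> s6
  s6 = 0 | 0 | b.(0 + 0) → =b=> s8
  s7 = (0 + a.(0 | 0)) | (0 + 0) → =a=> s8
  s8 = 0 | 0 | (0 + 0) → ·
Q's transition system — 9 states:
  t0 = b.a.(0 | 0) | a.b.(0 + 0) → =a=> t1, =b=> t2
  t1 = b.a.(0 | 0) | b.(0 + 0) → =b=> t3, =b=> t4
  t2 = a.(0 | 0) | a.b.(0 + 0) → =a=> t3, =a=> t5
  t3 = a.(0 | 0) | b.(0 + 0) → =a=> t6, =b=> t7
  t4 = b.a.(0 | 0) | (0 + 0) → =b=> t7
  t5 = 0 | 0 | a.b.(0 + 0) → =a=> t6
  t6 = 0 | 0 | b.(0 + 0) → =b=> t8
  t7 = a.(0 | 0) | (0 + 0) → =a=> t8
  t8 = 0 | 0 | (0 + 0) → ·
Coarsest stable partition (strong bisimilarity classes):
  B0 = {s0, t0}
  B1 = {s1, t1}
  B2 = {s4, t4}
  B3 = {s7, t7}
  B4 = {s8, t8}
  B5 = {s3, t3}
  B6 = {s6, t6}
  B7 = {s2, t2}
  B8 = {s5, t5}
s0 ∈ B0, t0 ∈ B0 → same block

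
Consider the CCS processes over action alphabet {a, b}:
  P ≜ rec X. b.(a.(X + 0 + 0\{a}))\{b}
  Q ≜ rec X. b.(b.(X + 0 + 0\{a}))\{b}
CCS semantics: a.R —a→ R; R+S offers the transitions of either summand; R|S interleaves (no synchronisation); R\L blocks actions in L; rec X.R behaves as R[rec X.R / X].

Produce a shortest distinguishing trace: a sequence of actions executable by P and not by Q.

P's transition system — 3 states:
  s0 = rec X. b.(a.(X + 0 + 0\{a}))\{b} → ··b··> s1
  s1 = (a.((rec X. b.(a.(X + 0 + 0\{a}))\{b}) + 0 + 0\{a}))\{b} → ··a··> s2
  s2 = ((rec X. b.(a.(X + 0 + 0\{a}))\{b}) + 0 + 0\{a})\{b} → deadlocked
Q's transition system — 2 states:
  t0 = rec X. b.(b.(X + 0 + 0\{a}))\{b} → ··b··> t1
  t1 = (b.((rec X. b.(b.(X + 0 + 0\{a}))\{b}) + 0 + 0\{a}))\{b} → deadlocked
Trace ⟨ba⟩ through P, begin at {s0}:
  [1] b ⇒ {s1}
  [2] a ⇒ {s2}
  — P admits the full trace.
Trace ⟨ba⟩ through Q, begin at {t0}:
  [1] b ⇒ {t1}
  [2] a ⇒ ∅ (Q stuck)

ba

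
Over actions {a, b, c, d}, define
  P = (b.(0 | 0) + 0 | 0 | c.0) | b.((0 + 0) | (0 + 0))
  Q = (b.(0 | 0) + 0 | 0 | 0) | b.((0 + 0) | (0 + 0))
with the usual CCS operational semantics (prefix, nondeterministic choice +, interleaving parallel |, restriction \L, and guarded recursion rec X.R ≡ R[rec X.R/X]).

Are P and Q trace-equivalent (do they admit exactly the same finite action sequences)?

trace-distinct — witness ⟨c⟩

LTS(P): 6 reachable states
  u0 = (b.(0 | 0) + 0 | 0 | c.0) | b.((0 + 0) | (0 + 0)) :: —b→ u1, —b→ u2, —c→ u3
  u1 = (b.(0 | 0) + 0 | 0 | c.0) | ((0 + 0) | (0 + 0)) :: —b→ u4, —c→ u5
  u2 = 0 | 0 | b.((0 + 0) | (0 + 0)) :: —b→ u4
  u3 = 0 | 0 | 0 | b.((0 + 0) | (0 + 0)) :: —b→ u5
  u4 = 0 | 0 | ((0 + 0) | (0 + 0)) :: ·
  u5 = 0 | 0 | 0 | ((0 + 0) | (0 + 0)) :: ·
LTS(Q): 4 reachable states
  v0 = (b.(0 | 0) + 0 | 0 | 0) | b.((0 + 0) | (0 + 0)) :: —b→ v1, —b→ v2
  v1 = (b.(0 | 0) + 0 | 0 | 0) | ((0 + 0) | (0 + 0)) :: —b→ v3
  v2 = 0 | 0 | b.((0 + 0) | (0 + 0)) :: —b→ v3
  v3 = 0 | 0 | ((0 + 0) | (0 + 0)) :: ·
Run σ = ⟨c⟩ on P: start {u0}
  step 1 (c): {u3}
  ✓ P
Run σ = ⟨c⟩ on Q: start {v0}
  step 1 (c): ∅ (Q stuck)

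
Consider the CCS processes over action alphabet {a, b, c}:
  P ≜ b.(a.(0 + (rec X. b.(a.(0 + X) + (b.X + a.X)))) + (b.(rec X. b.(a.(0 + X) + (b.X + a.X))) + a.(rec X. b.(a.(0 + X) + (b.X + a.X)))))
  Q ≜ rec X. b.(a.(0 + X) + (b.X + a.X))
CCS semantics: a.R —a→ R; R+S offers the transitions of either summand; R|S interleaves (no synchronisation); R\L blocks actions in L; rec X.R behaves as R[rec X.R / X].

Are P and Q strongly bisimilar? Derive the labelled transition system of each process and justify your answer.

LTS(P): 4 reachable states
  u0 = b.(a.(0 + (rec X. b.(a.(0 + X) + (b.X + a.X)))) + (b.(rec X. b.(a.(0 + X) + (b.X + a.X))) + a.(rec X. b.(a.(0 + X) + (b.X + a.X))))) has moves ··b··> u1
  u1 = a.(0 + (rec X. b.(a.(0 + X) + (b.X + a.X)))) + (b.(rec X. b.(a.(0 + X) + (b.X + a.X))) + a.(rec X. b.(a.(0 + X) + (b.X + a.X)))) has moves ··a··> u2, ··a··> u3, ··b··> u3
  u2 = 0 + (rec X. b.(a.(0 + X) + (b.X + a.X))) has moves ··b··> u1
  u3 = rec X. b.(a.(0 + X) + (b.X + a.X)) has moves ··b··> u1
LTS(Q): 3 reachable states
  v0 = rec X. b.(a.(0 + X) + (b.X + a.X)) has moves ··b··> v1
  v1 = a.(0 + (rec X. b.(a.(0 + X) + (b.X + a.X)))) + (b.(rec X. b.(a.(0 + X) + (b.X + a.X))) + a.(rec X. b.(a.(0 + X) + (b.X + a.X)))) has moves ··a··> v0, ··a··> v2, ··b··> v0
  v2 = 0 + (rec X. b.(a.(0 + X) + (b.X + a.X))) has moves ··b··> v1
Bisimilarity quotient blocks:
  B0 = {u0, u2, u3, v0, v2}
  B1 = {u1, v1}
u0 ∈ B0, v0 ∈ B0 → same block

YES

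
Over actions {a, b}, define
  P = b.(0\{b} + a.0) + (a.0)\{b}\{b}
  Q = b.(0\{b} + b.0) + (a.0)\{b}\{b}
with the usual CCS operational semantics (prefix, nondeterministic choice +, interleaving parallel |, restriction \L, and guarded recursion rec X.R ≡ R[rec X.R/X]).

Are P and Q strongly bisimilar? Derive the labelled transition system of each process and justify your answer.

not bisimilar

LTS(P): 4 reachable states
  u0 = b.(0\{b} + a.0) + (a.0)\{b}\{b} → —a→ u1, —b→ u2
  u1 = 0\{b}\{b} → stopped
  u2 = 0\{b} + a.0 → —a→ u3
  u3 = 0 → stopped
LTS(Q): 4 reachable states
  v0 = b.(0\{b} + b.0) + (a.0)\{b}\{b} → —a→ v1, —b→ v2
  v1 = 0\{b}\{b} → stopped
  v2 = 0\{b} + b.0 → —b→ v3
  v3 = 0 → stopped
Coarsest stable partition (strong bisimilarity classes):
  B0 = {u0}
  B1 = {u2}
  B2 = {u1, u3, v1, v3}
  B3 = {v0}
  B4 = {v2}
u0 ∈ B0, v0 ∈ B3 → different blocks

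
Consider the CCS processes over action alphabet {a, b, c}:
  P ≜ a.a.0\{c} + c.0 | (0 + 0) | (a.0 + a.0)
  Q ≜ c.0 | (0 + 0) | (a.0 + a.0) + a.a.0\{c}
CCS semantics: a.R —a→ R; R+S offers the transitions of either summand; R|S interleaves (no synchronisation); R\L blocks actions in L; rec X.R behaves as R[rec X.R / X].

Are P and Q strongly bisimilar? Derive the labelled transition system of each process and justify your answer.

bisimilar

P's transition system — 6 states:
  s0 = a.a.0\{c} + c.0 | (0 + 0) | (a.0 + a.0) ⊢ =a=> s1, =a=> s2, =c=> s3
  s1 = a.0\{c} ⊢ =a=> s4
  s2 = c.0 | (0 + 0) | 0 ⊢ =c=> s5
  s3 = 0 | (0 + 0) | (a.0 + a.0) ⊢ =a=> s5
  s4 = 0\{c} ⊢ (no moves)
  s5 = 0 | (0 + 0) | 0 ⊢ (no moves)
Q's transition system — 6 states:
  t0 = c.0 | (0 + 0) | (a.0 + a.0) + a.a.0\{c} ⊢ =a=> t1, =a=> t2, =c=> t3
  t1 = a.0\{c} ⊢ =a=> t4
  t2 = c.0 | (0 + 0) | 0 ⊢ =c=> t5
  t3 = 0 | (0 + 0) | (a.0 + a.0) ⊢ =a=> t5
  t4 = 0\{c} ⊢ (no moves)
  t5 = 0 | (0 + 0) | 0 ⊢ (no moves)
Coarsest stable partition (strong bisimilarity classes):
  B0 = {s0, t0}
  B1 = {s2, t2}
  B2 = {s4, s5, t4, t5}
  B3 = {s1, s3, t1, t3}
s0 ∈ B0, t0 ∈ B0 → same block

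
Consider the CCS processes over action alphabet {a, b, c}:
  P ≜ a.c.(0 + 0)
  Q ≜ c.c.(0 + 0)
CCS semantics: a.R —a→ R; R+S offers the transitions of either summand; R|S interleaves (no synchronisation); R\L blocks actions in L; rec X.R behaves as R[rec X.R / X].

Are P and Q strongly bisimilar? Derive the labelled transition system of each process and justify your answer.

LTS(P): 3 reachable states
  p0 = a.c.(0 + 0) has moves ··a··> p1
  p1 = c.(0 + 0) has moves ··c··> p2
  p2 = 0 + 0 has moves ·
LTS(Q): 3 reachable states
  q0 = c.c.(0 + 0) has moves ··c··> q1
  q1 = c.(0 + 0) has moves ··c··> q2
  q2 = 0 + 0 has moves ·
Coarsest stable partition (strong bisimilarity classes):
  B0 = {p0}
  B1 = {p1, q1}
  B2 = {p2, q2}
  B3 = {q0}
p0 ∈ B0, q0 ∈ B3 → different blocks

NO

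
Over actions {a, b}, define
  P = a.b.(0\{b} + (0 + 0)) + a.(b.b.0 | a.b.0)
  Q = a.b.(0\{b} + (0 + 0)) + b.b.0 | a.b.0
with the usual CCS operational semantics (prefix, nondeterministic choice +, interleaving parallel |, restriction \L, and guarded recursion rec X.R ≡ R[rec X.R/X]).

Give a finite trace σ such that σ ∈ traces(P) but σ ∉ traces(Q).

aa

LTS(P): 12 reachable states
  s0 = a.b.(0\{b} + (0 + 0)) + a.(b.b.0 | a.b.0) | —a→ s1, —a→ s2
  s1 = b.(0\{b} + (0 + 0)) | —b→ s3
  s2 = b.b.0 | a.b.0 | —a→ s4, —b→ s5
  s3 = 0\{b} + (0 + 0) | stopped
  s4 = b.b.0 | b.0 | —b→ s6, —b→ s7
  s5 = b.0 | a.b.0 | —a→ s6, —b→ s8
  s6 = b.0 | b.0 | —b→ s10, —b→ s9
  s7 = b.b.0 | 0 | —b→ s10
  s8 = 0 | a.b.0 | —a→ s9
  s9 = 0 | b.0 | —b→ s11
  s10 = b.0 | 0 | —b→ s11
  s11 = 0 | 0 | stopped
LTS(Q): 11 reachable states
  t0 = a.b.(0\{b} + (0 + 0)) + b.b.0 | a.b.0 | —a→ t1, —a→ t2, —b→ t3
  t1 = b.(0\{b} + (0 + 0)) | —b→ t4
  t2 = b.b.0 | b.0 | —b→ t5, —b→ t6
  t3 = b.0 | a.b.0 | —a→ t5, —b→ t7
  t4 = 0\{b} + (0 + 0) | stopped
  t5 = b.0 | b.0 | —b→ t8, —b→ t9
  t6 = b.b.0 | 0 | —b→ t9
  t7 = 0 | a.b.0 | —a→ t8
  t8 = 0 | b.0 | —b→ t10
  t9 = b.0 | 0 | —b→ t10
  t10 = 0 | 0 | stopped
Trace ⟨aa⟩ through P, begin at {s0}:
  step 1 (a): {s1, s2}
  step 2 (a): {s4}
  ✓ P
Trace ⟨aa⟩ through Q, begin at {t0}:
  step 1 (a): {t1, t2}
  step 2 (a): ∅ (Q stuck)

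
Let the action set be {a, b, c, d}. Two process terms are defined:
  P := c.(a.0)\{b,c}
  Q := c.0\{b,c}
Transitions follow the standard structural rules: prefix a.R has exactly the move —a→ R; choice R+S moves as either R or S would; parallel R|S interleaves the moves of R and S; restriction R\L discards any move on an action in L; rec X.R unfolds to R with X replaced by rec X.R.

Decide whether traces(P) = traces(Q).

P's transition system — 3 states:
  p0 = c.(a.0)\{b,c} has moves -c-> p1
  p1 = (a.0)\{b,c} has moves -a-> p2
  p2 = 0\{b,c} has moves ·
Q's transition system — 2 states:
  q0 = c.0\{b,c} has moves -c-> q1
  q1 = 0\{b,c} has moves ·
Trace ⟨ca⟩ through P, begin at {p0}:
  step 1 (c): {p1}
  step 2 (a): {p2}
  ✓ P
Trace ⟨ca⟩ through Q, begin at {q0}:
  step 1 (c): {q1}
  step 2 (a): ∅ (Q stuck)

trace-distinct — witness ⟨ca⟩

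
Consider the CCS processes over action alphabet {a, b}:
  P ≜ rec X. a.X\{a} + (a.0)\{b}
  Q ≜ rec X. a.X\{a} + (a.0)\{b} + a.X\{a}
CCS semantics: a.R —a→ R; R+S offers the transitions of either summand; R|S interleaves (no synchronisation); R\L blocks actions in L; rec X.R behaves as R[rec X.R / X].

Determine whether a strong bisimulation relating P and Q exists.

bisimilar

LTS(P): 3 reachable states
  s0 = rec X. a.X\{a} + (a.0)\{b} :: ··a··> s1, ··a··> s2
  s1 = (rec X. a.X\{a} + (a.0)\{b})\{a} :: (no moves)
  s2 = 0\{b} :: (no moves)
LTS(Q): 3 reachable states
  t0 = rec X. a.X\{a} + (a.0)\{b} + a.X\{a} :: ··a··> t1, ··a··> t2
  t1 = (rec X. a.X\{a} + (a.0)\{b} + a.X\{a})\{a} :: (no moves)
  t2 = 0\{b} :: (no moves)
Bisimilarity quotient blocks:
  B0 = {s0, t0}
  B1 = {s1, s2, t1, t2}
s0 ∈ B0, t0 ∈ B0 → same block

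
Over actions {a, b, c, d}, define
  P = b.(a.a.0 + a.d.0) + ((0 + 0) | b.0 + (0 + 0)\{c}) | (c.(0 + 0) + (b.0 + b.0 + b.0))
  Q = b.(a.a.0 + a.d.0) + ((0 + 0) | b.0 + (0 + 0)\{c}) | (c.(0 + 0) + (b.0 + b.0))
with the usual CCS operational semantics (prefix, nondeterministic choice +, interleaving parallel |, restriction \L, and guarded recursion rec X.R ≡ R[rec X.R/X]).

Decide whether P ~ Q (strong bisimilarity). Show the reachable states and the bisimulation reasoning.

P ~ Q

Reachable graph of P (10 states):
  p0 = b.(a.a.0 + a.d.0) + ((0 + 0) | b.0 + (0 + 0)\{c}) | (c.(0 + 0) + (b.0 + b.0 + b.0)) ⊢ =b=> p1, =b=> p2, =b=> p3, =c=> p4
  p1 = ((0 + 0) | b.0 + (0 + 0)\{c}) | 0 ⊢ =b=> p5
  p2 = (0 + 0) | 0 | (c.(0 + 0) + (b.0 + b.0 + b.0)) ⊢ =b=> p5, =c=> p6
  p3 = a.a.0 + a.d.0 ⊢ =a=> p7, =a=> p8
  p4 = ((0 + 0) | b.0 + (0 + 0)\{c}) | (0 + 0) ⊢ =b=> p6
  p5 = (0 + 0) | 0 | 0 ⊢ stopped
  p6 = (0 + 0) | 0 | (0 + 0) ⊢ stopped
  p7 = a.0 ⊢ =a=> p9
  p8 = d.0 ⊢ =d=> p9
  p9 = 0 ⊢ stopped
Reachable graph of Q (10 states):
  q0 = b.(a.a.0 + a.d.0) + ((0 + 0) | b.0 + (0 + 0)\{c}) | (c.(0 + 0) + (b.0 + b.0)) ⊢ =b=> q1, =b=> q2, =b=> q3, =c=> q4
  q1 = ((0 + 0) | b.0 + (0 + 0)\{c}) | 0 ⊢ =b=> q5
  q2 = (0 + 0) | 0 | (c.(0 + 0) + (b.0 + b.0)) ⊢ =b=> q5, =c=> q6
  q3 = a.a.0 + a.d.0 ⊢ =a=> q7, =a=> q8
  q4 = ((0 + 0) | b.0 + (0 + 0)\{c}) | (0 + 0) ⊢ =b=> q6
  q5 = (0 + 0) | 0 | 0 ⊢ stopped
  q6 = (0 + 0) | 0 | (0 + 0) ⊢ stopped
  q7 = a.0 ⊢ =a=> q9
  q8 = d.0 ⊢ =d=> q9
  q9 = 0 ⊢ stopped
Bisimilarity quotient blocks:
  B0 = {p0, q0}
  B1 = {p1, p4, q1, q4}
  B2 = {p5, p6, p9, q5, q6, q9}
  B3 = {p3, q3}
  B4 = {p8, q8}
  B5 = {p7, q7}
  B6 = {p2, q2}
p0 ∈ B0, q0 ∈ B0 → same block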